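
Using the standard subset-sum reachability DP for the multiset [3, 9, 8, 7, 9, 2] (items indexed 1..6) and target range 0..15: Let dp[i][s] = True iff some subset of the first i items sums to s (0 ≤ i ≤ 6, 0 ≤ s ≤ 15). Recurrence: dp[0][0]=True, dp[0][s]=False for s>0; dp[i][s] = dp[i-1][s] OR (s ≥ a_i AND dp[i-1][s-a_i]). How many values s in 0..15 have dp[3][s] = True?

i\s   0   1   2   3   4   5   6   7   8   9  10  11  12  13  14  15
  0   T   F   F   F   F   F   F   F   F   F   F   F   F   F   F   F
  1   T   F   F   T   F   F   F   F   F   F   F   F   F   F   F   F
  2   T   F   F   T   F   F   F   F   F   T   F   F   T   F   F   F
  3   T   F   F   T   F   F   F   F   T   T   F   T   T   F   F   F
  4   T   F   F   T   F   F   F   T   T   T   T   T   T   F   F   T
  5   T   F   F   T   F   F   F   T   T   T   T   T   T   F   F   T
  6   T   F   T   T   F   T   F   T   T   T   T   T   T   T   T   T

6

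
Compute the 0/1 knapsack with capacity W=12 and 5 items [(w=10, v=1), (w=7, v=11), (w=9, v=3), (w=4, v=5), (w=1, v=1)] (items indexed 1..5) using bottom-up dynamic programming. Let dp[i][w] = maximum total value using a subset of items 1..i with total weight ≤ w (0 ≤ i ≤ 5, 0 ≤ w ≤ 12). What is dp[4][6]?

5

i\w   0   1   2   3   4   5   6   7   8   9  10  11  12
  0   0   0   0   0   0   0   0   0   0   0   0   0   0
  1   0   0   0   0   0   0   0   0   0   0   1   1   1
  2   0   0   0   0   0   0   0  11  11  11  11  11  11
  3   0   0   0   0   0   0   0  11  11  11  11  11  11
  4   0   0   0   0   5   5   5  11  11  11  11  16  16
  5   0   1   1   1   5   6   6  11  12  12  12  16  17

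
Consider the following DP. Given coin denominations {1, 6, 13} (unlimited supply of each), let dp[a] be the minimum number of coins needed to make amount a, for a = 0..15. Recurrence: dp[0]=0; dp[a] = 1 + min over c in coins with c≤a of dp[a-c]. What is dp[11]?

 a  0  1  2  3  4  5  6  7  8  9 10 11 12 13 14 15
dp  0  1  2  3  4  5  1  2  3  4  5  6  2  1  2  3

6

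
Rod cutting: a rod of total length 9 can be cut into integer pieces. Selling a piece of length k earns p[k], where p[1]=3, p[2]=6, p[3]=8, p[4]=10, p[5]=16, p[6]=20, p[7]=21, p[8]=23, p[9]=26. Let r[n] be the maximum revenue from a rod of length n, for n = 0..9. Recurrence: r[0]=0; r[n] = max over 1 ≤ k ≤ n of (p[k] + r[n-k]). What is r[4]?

12

   n    0    1    2    3    4    5    6    7    8    9
r[n]    0    3    6    9   12   16   20   23   26   29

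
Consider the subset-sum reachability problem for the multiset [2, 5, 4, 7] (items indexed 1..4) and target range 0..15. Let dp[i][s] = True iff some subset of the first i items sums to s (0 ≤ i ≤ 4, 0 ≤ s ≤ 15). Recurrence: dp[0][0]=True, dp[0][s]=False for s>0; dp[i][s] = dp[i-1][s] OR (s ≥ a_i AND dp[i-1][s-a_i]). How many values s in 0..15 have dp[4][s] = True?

i\s   0   1   2   3   4   5   6   7   8   9  10  11  12  13  14  15
  0   T   F   F   F   F   F   F   F   F   F   F   F   F   F   F   F
  1   T   F   T   F   F   F   F   F   F   F   F   F   F   F   F   F
  2   T   F   T   F   F   T   F   T   F   F   F   F   F   F   F   F
  3   T   F   T   F   T   T   T   T   F   T   F   T   F   F   F   F
  4   T   F   T   F   T   T   T   T   F   T   F   T   T   T   T   F

11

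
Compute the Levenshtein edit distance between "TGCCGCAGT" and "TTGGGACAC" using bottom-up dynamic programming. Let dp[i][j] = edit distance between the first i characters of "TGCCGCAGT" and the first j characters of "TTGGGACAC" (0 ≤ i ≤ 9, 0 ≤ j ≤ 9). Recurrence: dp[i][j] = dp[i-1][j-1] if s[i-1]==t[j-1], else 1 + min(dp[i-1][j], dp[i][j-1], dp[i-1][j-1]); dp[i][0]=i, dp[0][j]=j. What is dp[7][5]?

   ''  T  T  G  G  G  A  C  A  C
''  0  1  2  3  4  5  6  7  8  9
 T  1  0  1  2  3  4  5  6  7  8
 G  2  1  1  1  2  3  4  5  6  7
 C  3  2  2  2  2  3  4  4  5  6
 C  4  3  3  3  3  3  4  4  5  5
 G  5  4  4  3  3  3  4  5  5  6
 C  6  5  5  4  4  4  4  4  5  5
 A  7  6  6  5  5  5  4  5  4  5
 G  8  7  7  6  5  5  5  5  5  5
 T  9  8  7  7  6  6  6  6  6  6

5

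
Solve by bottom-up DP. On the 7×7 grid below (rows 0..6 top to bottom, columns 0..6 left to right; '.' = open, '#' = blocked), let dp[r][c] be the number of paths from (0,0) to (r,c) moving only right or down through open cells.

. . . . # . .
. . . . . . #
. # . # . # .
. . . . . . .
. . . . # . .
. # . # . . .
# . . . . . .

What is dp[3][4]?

r\c   0   1   2   3   4   5   6
  0   1   1   1   1   0   0   0
  1   1   2   3   4   4   4   0
  2   1   0   3   0   4   0   0
  3   1   1   4   4   8   8   8
  4   1   2   6  10   0   8  16
  5   1   0   6   0   0   8  24
  6   0   0   6   6   6  14  38

8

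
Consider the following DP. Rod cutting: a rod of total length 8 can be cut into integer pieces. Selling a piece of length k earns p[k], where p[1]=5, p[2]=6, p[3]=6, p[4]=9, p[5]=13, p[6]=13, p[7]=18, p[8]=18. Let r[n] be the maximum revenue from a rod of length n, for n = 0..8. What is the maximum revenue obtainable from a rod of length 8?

40

   n    0    1    2    3    4    5    6    7    8
r[n]    0    5   10   15   20   25   30   35   40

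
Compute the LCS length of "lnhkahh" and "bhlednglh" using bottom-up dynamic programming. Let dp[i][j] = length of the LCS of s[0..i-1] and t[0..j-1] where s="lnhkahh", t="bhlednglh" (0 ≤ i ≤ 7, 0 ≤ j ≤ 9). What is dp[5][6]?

   ''  b  h  l  e  d  n  g  l  h
''  0  0  0  0  0  0  0  0  0  0
 l  0  0  0  1  1  1  1  1  1  1
 n  0  0  0  1  1  1  2  2  2  2
 h  0  0  1  1  1  1  2  2  2  3
 k  0  0  1  1  1  1  2  2  2  3
 a  0  0  1  1  1  1  2  2  2  3
 h  0  0  1  1  1  1  2  2  2  3
 h  0  0  1  1  1  1  2  2  2  3

2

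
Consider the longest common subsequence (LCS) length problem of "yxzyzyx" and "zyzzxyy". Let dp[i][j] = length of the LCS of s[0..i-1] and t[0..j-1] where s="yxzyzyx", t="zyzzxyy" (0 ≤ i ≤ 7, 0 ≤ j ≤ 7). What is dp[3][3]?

2

   ''  z  y  z  z  x  y  y
''  0  0  0  0  0  0  0  0
 y  0  0  1  1  1  1  1  1
 x  0  0  1  1  1  2  2  2
 z  0  1  1  2  2  2  2  2
 y  0  1  2  2  2  2  3  3
 z  0  1  2  3  3  3  3  3
 y  0  1  2  3  3  3  4  4
 x  0  1  2  3  3  4  4  4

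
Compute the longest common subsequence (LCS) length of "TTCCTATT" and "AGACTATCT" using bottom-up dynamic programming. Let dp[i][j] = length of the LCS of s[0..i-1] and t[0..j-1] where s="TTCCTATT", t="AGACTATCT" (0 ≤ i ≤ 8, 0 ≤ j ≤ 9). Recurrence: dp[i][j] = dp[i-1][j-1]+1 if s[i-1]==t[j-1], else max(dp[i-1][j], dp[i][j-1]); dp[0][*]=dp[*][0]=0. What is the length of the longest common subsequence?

5

   ''  A  G  A  C  T  A  T  C  T
''  0  0  0  0  0  0  0  0  0  0
 T  0  0  0  0  0  1  1  1  1  1
 T  0  0  0  0  0  1  1  2  2  2
 C  0  0  0  0  1  1  1  2  3  3
 C  0  0  0  0  1  1  1  2  3  3
 T  0  0  0  0  1  2  2  2  3  4
 A  0  1  1  1  1  2  3  3  3  4
 T  0  1  1  1  1  2  3  4  4  4
 T  0  1  1  1  1  2  3  4  4  5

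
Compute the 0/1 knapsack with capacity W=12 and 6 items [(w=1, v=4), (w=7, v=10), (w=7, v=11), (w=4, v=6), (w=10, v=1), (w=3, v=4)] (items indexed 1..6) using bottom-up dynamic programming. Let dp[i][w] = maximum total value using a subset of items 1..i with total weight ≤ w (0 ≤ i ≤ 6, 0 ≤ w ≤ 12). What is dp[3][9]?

15

i\w   0   1   2   3   4   5   6   7   8   9  10  11  12
  0   0   0   0   0   0   0   0   0   0   0   0   0   0
  1   0   4   4   4   4   4   4   4   4   4   4   4   4
  2   0   4   4   4   4   4   4  10  14  14  14  14  14
  3   0   4   4   4   4   4   4  11  15  15  15  15  15
  4   0   4   4   4   6  10  10  11  15  15  15  17  21
  5   0   4   4   4   6  10  10  11  15  15  15  17  21
  6   0   4   4   4   8  10  10  11  15  15  15  19  21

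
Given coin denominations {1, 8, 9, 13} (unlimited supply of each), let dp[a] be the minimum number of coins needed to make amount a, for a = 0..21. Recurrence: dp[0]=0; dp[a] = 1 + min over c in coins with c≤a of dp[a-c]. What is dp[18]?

 a  0  1  2  3  4  5  6  7  8  9 10 11 12 13 14 15 16 17 18 19 20 21
dp  0  1  2  3  4  5  6  7  1  1  2  3  4  1  2  3  2  2  2  3  4  2

2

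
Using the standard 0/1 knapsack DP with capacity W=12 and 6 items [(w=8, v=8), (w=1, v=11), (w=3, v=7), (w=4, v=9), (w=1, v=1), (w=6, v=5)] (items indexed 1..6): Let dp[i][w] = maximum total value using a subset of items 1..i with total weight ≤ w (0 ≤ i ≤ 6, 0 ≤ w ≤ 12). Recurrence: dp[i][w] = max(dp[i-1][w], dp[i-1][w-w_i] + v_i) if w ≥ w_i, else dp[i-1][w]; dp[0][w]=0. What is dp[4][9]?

i\w   0   1   2   3   4   5   6   7   8   9  10  11  12
  0   0   0   0   0   0   0   0   0   0   0   0   0   0
  1   0   0   0   0   0   0   0   0   8   8   8   8   8
  2   0  11  11  11  11  11  11  11  11  19  19  19  19
  3   0  11  11  11  18  18  18  18  18  19  19  19  26
  4   0  11  11  11  18  20  20  20  27  27  27  27  27
  5   0  11  12  12  18  20  21  21  27  28  28  28  28
  6   0  11  12  12  18  20  21  21  27  28  28  28  28

27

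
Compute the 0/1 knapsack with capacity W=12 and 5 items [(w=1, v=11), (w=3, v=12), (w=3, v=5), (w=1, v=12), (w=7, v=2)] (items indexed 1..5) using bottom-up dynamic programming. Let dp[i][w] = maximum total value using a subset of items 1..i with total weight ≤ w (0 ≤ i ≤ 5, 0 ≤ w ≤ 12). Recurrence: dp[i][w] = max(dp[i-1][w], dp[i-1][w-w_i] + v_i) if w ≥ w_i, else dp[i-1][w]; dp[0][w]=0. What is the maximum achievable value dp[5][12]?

i\w   0   1   2   3   4   5   6   7   8   9  10  11  12
  0   0   0   0   0   0   0   0   0   0   0   0   0   0
  1   0  11  11  11  11  11  11  11  11  11  11  11  11
  2   0  11  11  12  23  23  23  23  23  23  23  23  23
  3   0  11  11  12  23  23  23  28  28  28  28  28  28
  4   0  12  23  23  24  35  35  35  40  40  40  40  40
  5   0  12  23  23  24  35  35  35  40  40  40  40  40

40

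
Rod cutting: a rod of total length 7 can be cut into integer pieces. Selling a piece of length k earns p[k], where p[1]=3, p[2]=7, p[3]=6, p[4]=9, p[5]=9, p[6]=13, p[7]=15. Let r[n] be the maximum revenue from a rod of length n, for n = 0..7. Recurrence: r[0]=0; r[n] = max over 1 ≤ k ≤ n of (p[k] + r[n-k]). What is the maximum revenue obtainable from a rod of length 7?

24

   n    0    1    2    3    4    5    6    7
r[n]    0    3    7   10   14   17   21   24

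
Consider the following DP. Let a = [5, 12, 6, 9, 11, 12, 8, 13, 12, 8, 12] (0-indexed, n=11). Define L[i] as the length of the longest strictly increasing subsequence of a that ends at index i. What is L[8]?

   i    0    1    2    3    4    5    6    7    8    9   10
a[i]    5   12    6    9   11   12    8   13   12    8   12
L[i]    1    2    2    3    4    5    3    6    5    3    5

5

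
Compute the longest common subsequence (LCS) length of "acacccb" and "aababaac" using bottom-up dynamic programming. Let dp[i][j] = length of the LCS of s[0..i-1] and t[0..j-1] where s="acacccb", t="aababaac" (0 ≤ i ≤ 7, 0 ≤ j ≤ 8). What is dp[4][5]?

2

   ''  a  a  b  a  b  a  a  c
''  0  0  0  0  0  0  0  0  0
 a  0  1  1  1  1  1  1  1  1
 c  0  1  1  1  1  1  1  1  2
 a  0  1  2  2  2  2  2  2  2
 c  0  1  2  2  2  2  2  2  3
 c  0  1  2  2  2  2  2  2  3
 c  0  1  2  2  2  2  2  2  3
 b  0  1  2  3  3  3  3  3  3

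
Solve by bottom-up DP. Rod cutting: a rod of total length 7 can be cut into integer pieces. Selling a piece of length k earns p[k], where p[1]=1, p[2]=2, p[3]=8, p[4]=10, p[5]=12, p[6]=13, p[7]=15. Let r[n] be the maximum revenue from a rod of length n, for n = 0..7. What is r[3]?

8

   n    0    1    2    3    4    5    6    7
r[n]    0    1    2    8   10   12   16   18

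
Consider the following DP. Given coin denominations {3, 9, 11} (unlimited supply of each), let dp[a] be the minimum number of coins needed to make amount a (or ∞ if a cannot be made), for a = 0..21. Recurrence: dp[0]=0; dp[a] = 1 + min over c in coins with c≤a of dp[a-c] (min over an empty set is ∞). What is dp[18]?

2

 a  0  1  2  3  4  5  6  7  8  9 10 11 12 13 14 15 16 17 18 19 20 21
dp  0  -  -  1  -  -  2  -  -  1  -  1  2  -  2  3  -  3  2  -  2  3
(- denotes ∞ / unreachable)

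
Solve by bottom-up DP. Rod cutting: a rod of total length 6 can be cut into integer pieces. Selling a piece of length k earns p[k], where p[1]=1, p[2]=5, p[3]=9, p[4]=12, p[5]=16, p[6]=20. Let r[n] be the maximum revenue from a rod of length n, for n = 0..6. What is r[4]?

   n    0    1    2    3    4    5    6
r[n]    0    1    5    9   12   16   20

12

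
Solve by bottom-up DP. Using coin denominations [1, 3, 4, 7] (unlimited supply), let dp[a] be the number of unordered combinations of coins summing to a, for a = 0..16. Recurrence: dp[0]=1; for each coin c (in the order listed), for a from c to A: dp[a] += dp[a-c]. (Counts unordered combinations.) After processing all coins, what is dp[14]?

after  coin     0     1     2     3     4     5     6     7     8     9    10    11    12    13    14    15    16
          1     1     1     1     1     1     1     1     1     1     1     1     1     1     1     1     1     1
          3     1     1     1     2     2     2     3     3     3     4     4     4     5     5     5     6     6
          4     1     1     1     2     3     3     4     5     6     7     8     9    11    12    13    15    17
          7     1     1     1     2     3     3     4     6     7     8    10    12    14    16    19    22    25

19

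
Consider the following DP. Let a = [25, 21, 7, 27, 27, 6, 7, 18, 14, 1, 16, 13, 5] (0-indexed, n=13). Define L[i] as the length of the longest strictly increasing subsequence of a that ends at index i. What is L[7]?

   i    0    1    2    3    4    5    6    7    8    9   10   11   12
a[i]   25   21    7   27   27    6    7   18   14    1   16   13    5
L[i]    1    1    1    2    2    1    2    3    3    1    4    3    2

3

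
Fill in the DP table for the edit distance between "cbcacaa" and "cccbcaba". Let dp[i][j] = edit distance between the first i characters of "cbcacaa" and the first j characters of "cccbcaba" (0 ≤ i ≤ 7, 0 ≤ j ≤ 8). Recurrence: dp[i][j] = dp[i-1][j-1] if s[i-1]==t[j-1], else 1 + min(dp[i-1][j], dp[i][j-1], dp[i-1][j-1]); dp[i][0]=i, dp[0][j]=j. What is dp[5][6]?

3

   ''  c  c  c  b  c  a  b  a
''  0  1  2  3  4  5  6  7  8
 c  1  0  1  2  3  4  5  6  7
 b  2  1  1  2  2  3  4  5  6
 c  3  2  1  1  2  2  3  4  5
 a  4  3  2  2  2  3  2  3  4
 c  5  4  3  2  3  2  3  3  4
 a  6  5  4  3  3  3  2  3  3
 a  7  6  5  4  4  4  3  3  3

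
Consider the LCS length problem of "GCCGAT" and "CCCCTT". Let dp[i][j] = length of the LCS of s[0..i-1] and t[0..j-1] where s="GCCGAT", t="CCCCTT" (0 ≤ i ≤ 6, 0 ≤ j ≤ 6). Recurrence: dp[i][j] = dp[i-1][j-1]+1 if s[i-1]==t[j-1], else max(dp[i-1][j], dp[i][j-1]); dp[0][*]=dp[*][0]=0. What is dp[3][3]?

   ''  C  C  C  C  T  T
''  0  0  0  0  0  0  0
 G  0  0  0  0  0  0  0
 C  0  1  1  1  1  1  1
 C  0  1  2  2  2  2  2
 G  0  1  2  2  2  2  2
 A  0  1  2  2  2  2  2
 T  0  1  2  2  2  3  3

2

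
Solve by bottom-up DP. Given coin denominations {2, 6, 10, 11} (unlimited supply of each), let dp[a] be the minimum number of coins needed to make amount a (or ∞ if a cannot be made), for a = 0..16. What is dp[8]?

 a  0  1  2  3  4  5  6  7  8  9 10 11 12 13 14 15 16
dp  0  -  1  -  2  -  1  -  2  -  1  1  2  2  3  3  2
(- denotes ∞ / unreachable)

2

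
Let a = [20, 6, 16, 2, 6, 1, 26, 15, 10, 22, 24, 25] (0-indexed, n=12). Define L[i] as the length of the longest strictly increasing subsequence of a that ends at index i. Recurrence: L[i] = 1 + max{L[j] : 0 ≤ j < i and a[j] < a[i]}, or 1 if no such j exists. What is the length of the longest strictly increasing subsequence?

   i    0    1    2    3    4    5    6    7    8    9   10   11
a[i]   20    6   16    2    6    1   26   15   10   22   24   25
L[i]    1    1    2    1    2    1    3    3    3    4    5    6

6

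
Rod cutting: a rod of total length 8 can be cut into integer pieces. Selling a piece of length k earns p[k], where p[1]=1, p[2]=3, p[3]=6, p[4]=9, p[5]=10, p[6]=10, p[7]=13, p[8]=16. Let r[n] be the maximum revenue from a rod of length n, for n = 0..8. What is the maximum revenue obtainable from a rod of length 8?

   n    0    1    2    3    4    5    6    7    8
r[n]    0    1    3    6    9   10   12   15   18

18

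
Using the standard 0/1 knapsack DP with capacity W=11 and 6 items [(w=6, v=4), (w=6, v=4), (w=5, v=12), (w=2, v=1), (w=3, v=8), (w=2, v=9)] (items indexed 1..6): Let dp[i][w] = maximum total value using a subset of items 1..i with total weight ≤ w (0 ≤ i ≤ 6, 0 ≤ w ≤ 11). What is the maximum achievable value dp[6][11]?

29

i\w   0   1   2   3   4   5   6   7   8   9  10  11
  0   0   0   0   0   0   0   0   0   0   0   0   0
  1   0   0   0   0   0   0   4   4   4   4   4   4
  2   0   0   0   0   0   0   4   4   4   4   4   4
  3   0   0   0   0   0  12  12  12  12  12  12  16
  4   0   0   1   1   1  12  12  13  13  13  13  16
  5   0   0   1   8   8  12  12  13  20  20  21  21
  6   0   0   9   9  10  17  17  21  21  22  29  29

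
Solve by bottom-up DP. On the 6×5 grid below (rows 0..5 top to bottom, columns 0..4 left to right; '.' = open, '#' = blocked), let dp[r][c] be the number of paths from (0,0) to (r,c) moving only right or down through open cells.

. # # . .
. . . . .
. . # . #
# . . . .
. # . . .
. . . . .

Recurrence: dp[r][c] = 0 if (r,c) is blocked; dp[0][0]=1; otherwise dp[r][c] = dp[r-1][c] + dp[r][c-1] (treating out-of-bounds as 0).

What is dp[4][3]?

r\c   0   1   2   3   4
  0   1   0   0   0   0
  1   1   1   1   1   1
  2   1   2   0   1   0
  3   0   2   2   3   3
  4   0   0   2   5   8
  5   0   0   2   7  15

5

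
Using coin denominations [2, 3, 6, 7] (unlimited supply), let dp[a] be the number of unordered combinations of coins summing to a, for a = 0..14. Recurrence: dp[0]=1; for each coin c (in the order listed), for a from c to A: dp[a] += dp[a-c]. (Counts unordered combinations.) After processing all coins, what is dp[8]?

after  coin     0     1     2     3     4     5     6     7     8     9    10    11    12    13    14
          2     1     0     1     0     1     0     1     0     1     0     1     0     1     0     1
          3     1     0     1     1     1     1     2     1     2     2     2     2     3     2     3
          6     1     0     1     1     1     1     3     1     3     3     3     3     6     3     6
          7     1     0     1     1     1     1     3     2     3     4     4     4     7     6     8

3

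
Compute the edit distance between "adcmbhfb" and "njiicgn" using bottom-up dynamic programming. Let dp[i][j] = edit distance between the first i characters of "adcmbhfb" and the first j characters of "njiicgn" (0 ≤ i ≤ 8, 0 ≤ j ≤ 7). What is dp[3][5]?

   ''  n  j  i  i  c  g  n
''  0  1  2  3  4  5  6  7
 a  1  1  2  3  4  5  6  7
 d  2  2  2  3  4  5  6  7
 c  3  3  3  3  4  4  5  6
 m  4  4  4  4  4  5  5  6
 b  5  5  5  5  5  5  6  6
 h  6  6  6  6  6  6  6  7
 f  7  7  7  7  7  7  7  7
 b  8  8  8  8  8  8  8  8

4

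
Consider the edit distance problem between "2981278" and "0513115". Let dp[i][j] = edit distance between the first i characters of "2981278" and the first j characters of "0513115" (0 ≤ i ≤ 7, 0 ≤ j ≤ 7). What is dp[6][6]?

6

   ''  0  5  1  3  1  1  5
''  0  1  2  3  4  5  6  7
 2  1  1  2  3  4  5  6  7
 9  2  2  2  3  4  5  6  7
 8  3  3  3  3  4  5  6  7
 1  4  4  4  3  4  4  5  6
 2  5  5  5  4  4  5  5  6
 7  6  6  6  5  5  5  6  6
 8  7  7  7  6  6  6  6  7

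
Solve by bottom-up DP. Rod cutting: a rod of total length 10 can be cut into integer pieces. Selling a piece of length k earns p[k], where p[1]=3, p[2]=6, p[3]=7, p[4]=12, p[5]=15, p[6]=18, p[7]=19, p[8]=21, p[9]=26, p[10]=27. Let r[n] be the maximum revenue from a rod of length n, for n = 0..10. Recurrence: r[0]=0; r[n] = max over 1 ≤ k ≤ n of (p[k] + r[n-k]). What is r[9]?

   n    0    1    2    3    4    5    6    7    8    9   10
r[n]    0    3    6    9   12   15   18   21   24   27   30

27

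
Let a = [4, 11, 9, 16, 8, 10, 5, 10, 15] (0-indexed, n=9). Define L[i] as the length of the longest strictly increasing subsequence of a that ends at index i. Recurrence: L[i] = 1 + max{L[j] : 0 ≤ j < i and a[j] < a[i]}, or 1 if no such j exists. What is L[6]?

   i    0    1    2    3    4    5    6    7    8
a[i]    4   11    9   16    8   10    5   10   15
L[i]    1    2    2    3    2    3    2    3    4

2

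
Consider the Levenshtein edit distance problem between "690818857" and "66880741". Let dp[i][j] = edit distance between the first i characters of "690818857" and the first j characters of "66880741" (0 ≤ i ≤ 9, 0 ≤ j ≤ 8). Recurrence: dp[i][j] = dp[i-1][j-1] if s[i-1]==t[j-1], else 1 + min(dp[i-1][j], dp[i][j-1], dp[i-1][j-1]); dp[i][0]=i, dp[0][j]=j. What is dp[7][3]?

5

   ''  6  6  8  8  0  7  4  1
''  0  1  2  3  4  5  6  7  8
 6  1  0  1  2  3  4  5  6  7
 9  2  1  1  2  3  4  5  6  7
 0  3  2  2  2  3  3  4  5  6
 8  4  3  3  2  2  3  4  5  6
 1  5  4  4  3  3  3  4  5  5
 8  6  5  5  4  3  4  4  5  6
 8  7  6  6  5  4  4  5  5  6
 5  8  7  7  6  5  5  5  6  6
 7  9  8  8  7  6  6  5  6  7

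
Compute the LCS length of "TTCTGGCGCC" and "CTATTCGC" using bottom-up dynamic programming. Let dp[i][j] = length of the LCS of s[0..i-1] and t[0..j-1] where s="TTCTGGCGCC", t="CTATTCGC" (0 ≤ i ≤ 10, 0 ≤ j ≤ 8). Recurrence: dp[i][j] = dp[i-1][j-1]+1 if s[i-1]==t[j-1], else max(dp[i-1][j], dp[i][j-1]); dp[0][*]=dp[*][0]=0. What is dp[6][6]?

   ''  C  T  A  T  T  C  G  C
''  0  0  0  0  0  0  0  0  0
 T  0  0  1  1  1  1  1  1  1
 T  0  0  1  1  2  2  2  2  2
 C  0  1  1  1  2  2  3  3  3
 T  0  1  2  2  2  3  3  3  3
 G  0  1  2  2  2  3  3  4  4
 G  0  1  2  2  2  3  3  4  4
 C  0  1  2  2  2  3  4  4  5
 G  0  1  2  2  2  3  4  5  5
 C  0  1  2  2  2  3  4  5  6
 C  0  1  2  2  2  3  4  5  6

3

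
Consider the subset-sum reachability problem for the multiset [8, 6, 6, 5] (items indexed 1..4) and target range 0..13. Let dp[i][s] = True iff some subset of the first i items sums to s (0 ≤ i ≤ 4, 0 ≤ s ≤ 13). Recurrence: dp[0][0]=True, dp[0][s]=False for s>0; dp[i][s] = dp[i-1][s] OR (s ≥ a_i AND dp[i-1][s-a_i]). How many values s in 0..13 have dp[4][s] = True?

7

i\s   0   1   2   3   4   5   6   7   8   9  10  11  12  13
  0   T   F   F   F   F   F   F   F   F   F   F   F   F   F
  1   T   F   F   F   F   F   F   F   T   F   F   F   F   F
  2   T   F   F   F   F   F   T   F   T   F   F   F   F   F
  3   T   F   F   F   F   F   T   F   T   F   F   F   T   F
  4   T   F   F   F   F   T   T   F   T   F   F   T   T   T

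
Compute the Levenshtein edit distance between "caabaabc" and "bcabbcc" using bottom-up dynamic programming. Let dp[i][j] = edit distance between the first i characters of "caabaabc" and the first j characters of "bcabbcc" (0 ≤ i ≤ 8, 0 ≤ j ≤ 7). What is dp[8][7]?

   ''  b  c  a  b  b  c  c
''  0  1  2  3  4  5  6  7
 c  1  1  1  2  3  4  5  6
 a  2  2  2  1  2  3  4  5
 a  3  3  3  2  2  3  4  5
 b  4  3  4  3  2  2  3  4
 a  5  4  4  4  3  3  3  4
 a  6  5  5  4  4  4  4  4
 b  7  6  6  5  4  4  5  5
 c  8  7  6  6  5  5  4  5

5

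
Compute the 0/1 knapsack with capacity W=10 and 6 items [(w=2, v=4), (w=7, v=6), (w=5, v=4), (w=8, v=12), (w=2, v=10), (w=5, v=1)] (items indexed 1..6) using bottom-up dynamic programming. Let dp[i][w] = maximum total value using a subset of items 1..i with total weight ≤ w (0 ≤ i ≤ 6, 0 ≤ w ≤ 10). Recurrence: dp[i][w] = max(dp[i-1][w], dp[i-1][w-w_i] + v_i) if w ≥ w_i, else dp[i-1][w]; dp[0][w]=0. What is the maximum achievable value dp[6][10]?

i\w   0   1   2   3   4   5   6   7   8   9  10
  0   0   0   0   0   0   0   0   0   0   0   0
  1   0   0   4   4   4   4   4   4   4   4   4
  2   0   0   4   4   4   4   4   6   6  10  10
  3   0   0   4   4   4   4   4   8   8  10  10
  4   0   0   4   4   4   4   4   8  12  12  16
  5   0   0  10  10  14  14  14  14  14  18  22
  6   0   0  10  10  14  14  14  14  14  18  22

22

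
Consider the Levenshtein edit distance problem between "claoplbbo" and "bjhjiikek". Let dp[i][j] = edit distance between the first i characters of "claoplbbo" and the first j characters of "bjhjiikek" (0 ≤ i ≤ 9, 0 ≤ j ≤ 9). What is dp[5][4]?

   ''  b  j  h  j  i  i  k  e  k
''  0  1  2  3  4  5  6  7  8  9
 c  1  1  2  3  4  5  6  7  8  9
 l  2  2  2  3  4  5  6  7  8  9
 a  3  3  3  3  4  5  6  7  8  9
 o  4  4  4  4  4  5  6  7  8  9
 p  5  5  5  5  5  5  6  7  8  9
 l  6  6  6  6  6  6  6  7  8  9
 b  7  6  7  7  7  7  7  7  8  9
 b  8  7  7  8  8  8  8  8  8  9
 o  9  8  8  8  9  9  9  9  9  9

5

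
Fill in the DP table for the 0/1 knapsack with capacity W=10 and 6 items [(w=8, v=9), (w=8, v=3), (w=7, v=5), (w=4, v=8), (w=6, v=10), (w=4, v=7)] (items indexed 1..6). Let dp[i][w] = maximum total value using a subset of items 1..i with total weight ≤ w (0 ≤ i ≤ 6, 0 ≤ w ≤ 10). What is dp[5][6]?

i\w   0   1   2   3   4   5   6   7   8   9  10
  0   0   0   0   0   0   0   0   0   0   0   0
  1   0   0   0   0   0   0   0   0   9   9   9
  2   0   0   0   0   0   0   0   0   9   9   9
  3   0   0   0   0   0   0   0   5   9   9   9
  4   0   0   0   0   8   8   8   8   9   9   9
  5   0   0   0   0   8   8  10  10  10  10  18
  6   0   0   0   0   8   8  10  10  15  15  18

10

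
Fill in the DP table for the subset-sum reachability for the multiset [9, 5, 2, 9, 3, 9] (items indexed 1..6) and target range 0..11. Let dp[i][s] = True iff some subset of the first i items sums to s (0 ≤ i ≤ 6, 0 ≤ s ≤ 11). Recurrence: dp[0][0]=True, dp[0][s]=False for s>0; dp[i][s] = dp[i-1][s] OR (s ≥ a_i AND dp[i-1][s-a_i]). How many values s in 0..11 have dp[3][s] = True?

i\s   0   1   2   3   4   5   6   7   8   9  10  11
  0   T   F   F   F   F   F   F   F   F   F   F   F
  1   T   F   F   F   F   F   F   F   F   T   F   F
  2   T   F   F   F   F   T   F   F   F   T   F   F
  3   T   F   T   F   F   T   F   T   F   T   F   T
  4   T   F   T   F   F   T   F   T   F   T   F   T
  5   T   F   T   T   F   T   F   T   T   T   T   T
  6   T   F   T   T   F   T   F   T   T   T   T   T

6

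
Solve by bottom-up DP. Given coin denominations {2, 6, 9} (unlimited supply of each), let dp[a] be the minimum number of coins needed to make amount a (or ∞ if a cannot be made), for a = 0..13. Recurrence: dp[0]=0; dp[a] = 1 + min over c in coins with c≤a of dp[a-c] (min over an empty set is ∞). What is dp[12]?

 a  0  1  2  3  4  5  6  7  8  9 10 11 12 13
dp  0  -  1  -  2  -  1  -  2  1  3  2  2  3
(- denotes ∞ / unreachable)

2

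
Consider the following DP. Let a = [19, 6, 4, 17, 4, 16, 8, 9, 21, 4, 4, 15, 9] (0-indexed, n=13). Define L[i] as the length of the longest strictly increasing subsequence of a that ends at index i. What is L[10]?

   i    0    1    2    3    4    5    6    7    8    9   10   11   12
a[i]   19    6    4   17    4   16    8    9   21    4    4   15    9
L[i]    1    1    1    2    1    2    2    3    4    1    1    4    3

1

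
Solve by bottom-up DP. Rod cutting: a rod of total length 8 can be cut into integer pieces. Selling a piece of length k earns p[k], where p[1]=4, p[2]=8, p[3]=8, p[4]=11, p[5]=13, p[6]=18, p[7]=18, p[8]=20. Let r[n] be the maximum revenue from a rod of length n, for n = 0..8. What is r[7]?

   n    0    1    2    3    4    5    6    7    8
r[n]    0    4    8   12   16   20   24   28   32

28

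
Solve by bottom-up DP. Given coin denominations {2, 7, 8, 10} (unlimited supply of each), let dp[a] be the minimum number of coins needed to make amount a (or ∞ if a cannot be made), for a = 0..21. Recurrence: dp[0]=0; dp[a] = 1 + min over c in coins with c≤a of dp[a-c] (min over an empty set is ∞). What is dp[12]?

 a  0  1  2  3  4  5  6  7  8  9 10 11 12 13 14 15 16 17 18 19 20 21
dp  0  -  1  -  2  -  3  1  1  2  1  3  2  4  2  2  2  2  2  3  2  3
(- denotes ∞ / unreachable)

2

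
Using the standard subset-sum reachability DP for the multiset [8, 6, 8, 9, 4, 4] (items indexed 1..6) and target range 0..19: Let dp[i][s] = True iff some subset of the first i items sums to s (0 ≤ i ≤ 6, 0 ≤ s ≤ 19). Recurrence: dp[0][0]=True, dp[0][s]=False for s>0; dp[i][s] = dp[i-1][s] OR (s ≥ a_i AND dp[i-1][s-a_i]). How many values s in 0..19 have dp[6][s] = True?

14

i\s   0   1   2   3   4   5   6   7   8   9  10  11  12  13  14  15  16  17  18  19
  0   T   F   F   F   F   F   F   F   F   F   F   F   F   F   F   F   F   F   F   F
  1   T   F   F   F   F   F   F   F   T   F   F   F   F   F   F   F   F   F   F   F
  2   T   F   F   F   F   F   T   F   T   F   F   F   F   F   T   F   F   F   F   F
  3   T   F   F   F   F   F   T   F   T   F   F   F   F   F   T   F   T   F   F   F
  4   T   F   F   F   F   F   T   F   T   T   F   F   F   F   T   T   T   T   F   F
  5   T   F   F   F   T   F   T   F   T   T   T   F   T   T   T   T   T   T   T   T
  6   T   F   F   F   T   F   T   F   T   T   T   F   T   T   T   T   T   T   T   T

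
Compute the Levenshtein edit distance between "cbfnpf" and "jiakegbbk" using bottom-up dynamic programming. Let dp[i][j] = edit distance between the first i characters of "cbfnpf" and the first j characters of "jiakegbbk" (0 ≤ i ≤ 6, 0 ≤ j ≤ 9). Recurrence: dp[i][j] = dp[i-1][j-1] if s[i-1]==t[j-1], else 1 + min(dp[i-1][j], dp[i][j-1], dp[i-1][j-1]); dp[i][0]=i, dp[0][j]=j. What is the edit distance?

   ''  j  i  a  k  e  g  b  b  k
''  0  1  2  3  4  5  6  7  8  9
 c  1  1  2  3  4  5  6  7  8  9
 b  2  2  2  3  4  5  6  6  7  8
 f  3  3  3  3  4  5  6  7  7  8
 n  4  4  4  4  4  5  6  7  8  8
 p  5  5  5  5  5  5  6  7  8  9
 f  6  6  6  6  6  6  6  7  8  9

9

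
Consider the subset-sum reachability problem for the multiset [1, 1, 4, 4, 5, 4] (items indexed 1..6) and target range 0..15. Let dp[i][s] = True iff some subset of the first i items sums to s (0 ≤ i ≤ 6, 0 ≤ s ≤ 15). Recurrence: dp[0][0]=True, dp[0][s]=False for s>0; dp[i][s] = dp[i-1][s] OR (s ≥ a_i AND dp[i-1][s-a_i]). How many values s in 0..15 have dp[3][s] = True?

i\s   0   1   2   3   4   5   6   7   8   9  10  11  12  13  14  15
  0   T   F   F   F   F   F   F   F   F   F   F   F   F   F   F   F
  1   T   T   F   F   F   F   F   F   F   F   F   F   F   F   F   F
  2   T   T   T   F   F   F   F   F   F   F   F   F   F   F   F   F
  3   T   T   T   F   T   T   T   F   F   F   F   F   F   F   F   F
  4   T   T   T   F   T   T   T   F   T   T   T   F   F   F   F   F
  5   T   T   T   F   T   T   T   T   T   T   T   T   F   T   T   T
  6   T   T   T   F   T   T   T   T   T   T   T   T   T   T   T   T

6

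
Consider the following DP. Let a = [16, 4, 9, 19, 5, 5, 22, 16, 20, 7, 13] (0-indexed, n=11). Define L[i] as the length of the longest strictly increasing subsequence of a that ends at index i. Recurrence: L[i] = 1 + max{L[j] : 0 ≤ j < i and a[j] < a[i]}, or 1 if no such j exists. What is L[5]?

2

   i    0    1    2    3    4    5    6    7    8    9   10
a[i]   16    4    9   19    5    5   22   16   20    7   13
L[i]    1    1    2    3    2    2    4    3    4    3    4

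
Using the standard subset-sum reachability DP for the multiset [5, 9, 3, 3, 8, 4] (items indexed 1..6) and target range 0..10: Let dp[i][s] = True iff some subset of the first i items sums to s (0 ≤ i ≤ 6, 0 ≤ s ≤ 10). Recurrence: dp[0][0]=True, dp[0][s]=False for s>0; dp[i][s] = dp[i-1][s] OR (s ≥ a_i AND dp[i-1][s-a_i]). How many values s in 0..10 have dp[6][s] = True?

i\s   0   1   2   3   4   5   6   7   8   9  10
  0   T   F   F   F   F   F   F   F   F   F   F
  1   T   F   F   F   F   T   F   F   F   F   F
  2   T   F   F   F   F   T   F   F   F   T   F
  3   T   F   F   T   F   T   F   F   T   T   F
  4   T   F   F   T   F   T   T   F   T   T   F
  5   T   F   F   T   F   T   T   F   T   T   F
  6   T   F   F   T   T   T   T   T   T   T   T

9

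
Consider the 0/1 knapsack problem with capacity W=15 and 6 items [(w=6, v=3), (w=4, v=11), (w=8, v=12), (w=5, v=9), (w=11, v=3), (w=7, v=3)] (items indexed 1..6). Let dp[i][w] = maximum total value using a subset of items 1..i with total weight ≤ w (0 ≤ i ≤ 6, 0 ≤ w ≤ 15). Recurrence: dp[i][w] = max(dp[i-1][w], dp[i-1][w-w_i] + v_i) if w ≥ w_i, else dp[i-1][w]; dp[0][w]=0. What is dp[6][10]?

20

i\w   0   1   2   3   4   5   6   7   8   9  10  11  12  13  14  15
  0   0   0   0   0   0   0   0   0   0   0   0   0   0   0   0   0
  1   0   0   0   0   0   0   3   3   3   3   3   3   3   3   3   3
  2   0   0   0   0  11  11  11  11  11  11  14  14  14  14  14  14
  3   0   0   0   0  11  11  11  11  12  12  14  14  23  23  23  23
  4   0   0   0   0  11  11  11  11  12  20  20  20  23  23  23  23
  5   0   0   0   0  11  11  11  11  12  20  20  20  23  23  23  23
  6   0   0   0   0  11  11  11  11  12  20  20  20  23  23  23  23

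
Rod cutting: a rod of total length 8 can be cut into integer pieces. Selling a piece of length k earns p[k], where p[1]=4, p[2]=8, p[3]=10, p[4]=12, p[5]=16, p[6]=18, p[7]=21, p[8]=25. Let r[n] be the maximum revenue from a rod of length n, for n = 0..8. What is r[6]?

   n    0    1    2    3    4    5    6    7    8
r[n]    0    4    8   12   16   20   24   28   32

24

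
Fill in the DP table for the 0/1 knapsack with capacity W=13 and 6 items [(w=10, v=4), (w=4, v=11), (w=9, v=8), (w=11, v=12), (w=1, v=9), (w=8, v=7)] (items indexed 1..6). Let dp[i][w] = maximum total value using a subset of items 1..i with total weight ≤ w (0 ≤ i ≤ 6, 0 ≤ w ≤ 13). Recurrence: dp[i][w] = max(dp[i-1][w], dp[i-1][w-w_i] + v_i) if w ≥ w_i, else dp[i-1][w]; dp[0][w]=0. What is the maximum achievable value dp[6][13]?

i\w   0   1   2   3   4   5   6   7   8   9  10  11  12  13
  0   0   0   0   0   0   0   0   0   0   0   0   0   0   0
  1   0   0   0   0   0   0   0   0   0   0   4   4   4   4
  2   0   0   0   0  11  11  11  11  11  11  11  11  11  11
  3   0   0   0   0  11  11  11  11  11  11  11  11  11  19
  4   0   0   0   0  11  11  11  11  11  11  11  12  12  19
  5   0   9   9   9  11  20  20  20  20  20  20  20  21  21
  6   0   9   9   9  11  20  20  20  20  20  20  20  21  27

27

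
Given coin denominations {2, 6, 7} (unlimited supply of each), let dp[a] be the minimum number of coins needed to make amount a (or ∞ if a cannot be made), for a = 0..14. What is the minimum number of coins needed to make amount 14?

2

 a  0  1  2  3  4  5  6  7  8  9 10 11 12 13 14
dp  0  -  1  -  2  -  1  1  2  2  3  3  2  2  2
(- denotes ∞ / unreachable)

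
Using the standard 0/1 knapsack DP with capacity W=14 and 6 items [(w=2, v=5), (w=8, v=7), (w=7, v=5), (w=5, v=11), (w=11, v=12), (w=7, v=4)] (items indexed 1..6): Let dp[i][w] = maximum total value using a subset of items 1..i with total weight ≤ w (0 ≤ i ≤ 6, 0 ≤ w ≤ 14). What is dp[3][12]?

i\w   0   1   2   3   4   5   6   7   8   9  10  11  12  13  14
  0   0   0   0   0   0   0   0   0   0   0   0   0   0   0   0
  1   0   0   5   5   5   5   5   5   5   5   5   5   5   5   5
  2   0   0   5   5   5   5   5   5   7   7  12  12  12  12  12
  3   0   0   5   5   5   5   5   5   7  10  12  12  12  12  12
  4   0   0   5   5   5  11  11  16  16  16  16  16  16  18  21
  5   0   0   5   5   5  11  11  16  16  16  16  16  16  18  21
  6   0   0   5   5   5  11  11  16  16  16  16  16  16  18  21

12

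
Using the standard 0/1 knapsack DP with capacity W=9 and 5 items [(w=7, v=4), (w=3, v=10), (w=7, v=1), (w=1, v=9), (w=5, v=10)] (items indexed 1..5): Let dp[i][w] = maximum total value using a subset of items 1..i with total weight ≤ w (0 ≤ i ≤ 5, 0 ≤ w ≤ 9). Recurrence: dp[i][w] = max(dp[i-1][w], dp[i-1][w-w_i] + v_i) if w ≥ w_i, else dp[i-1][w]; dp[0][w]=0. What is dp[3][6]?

10

i\w   0   1   2   3   4   5   6   7   8   9
  0   0   0   0   0   0   0   0   0   0   0
  1   0   0   0   0   0   0   0   4   4   4
  2   0   0   0  10  10  10  10  10  10  10
  3   0   0   0  10  10  10  10  10  10  10
  4   0   9   9  10  19  19  19  19  19  19
  5   0   9   9  10  19  19  19  19  20  29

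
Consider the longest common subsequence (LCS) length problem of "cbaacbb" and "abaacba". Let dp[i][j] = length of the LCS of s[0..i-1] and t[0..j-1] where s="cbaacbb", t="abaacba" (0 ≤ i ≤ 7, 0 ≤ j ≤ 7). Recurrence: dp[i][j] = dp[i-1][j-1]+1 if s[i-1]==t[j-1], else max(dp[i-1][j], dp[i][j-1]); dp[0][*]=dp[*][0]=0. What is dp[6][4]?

3

   ''  a  b  a  a  c  b  a
''  0  0  0  0  0  0  0  0
 c  0  0  0  0  0  1  1  1
 b  0  0  1  1  1  1  2  2
 a  0  1  1  2  2  2  2  3
 a  0  1  1  2  3  3  3  3
 c  0  1  1  2  3  4  4  4
 b  0  1  2  2  3  4  5  5
 b  0  1  2  2  3  4  5  5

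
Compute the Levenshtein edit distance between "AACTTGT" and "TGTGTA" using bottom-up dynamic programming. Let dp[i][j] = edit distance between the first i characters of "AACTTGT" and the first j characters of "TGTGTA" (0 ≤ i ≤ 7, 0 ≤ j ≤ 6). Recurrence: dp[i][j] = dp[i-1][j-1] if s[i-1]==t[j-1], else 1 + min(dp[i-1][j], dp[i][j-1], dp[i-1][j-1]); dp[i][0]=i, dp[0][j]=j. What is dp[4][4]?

   ''  T  G  T  G  T  A
''  0  1  2  3  4  5  6
 A  1  1  2  3  4  5  5
 A  2  2  2  3  4  5  5
 C  3  3  3  3  4  5  6
 T  4  3  4  3  4  4  5
 T  5  4  4  4  4  4  5
 G  6  5  4  5  4  5  5
 T  7  6  5  4  5  4  5

4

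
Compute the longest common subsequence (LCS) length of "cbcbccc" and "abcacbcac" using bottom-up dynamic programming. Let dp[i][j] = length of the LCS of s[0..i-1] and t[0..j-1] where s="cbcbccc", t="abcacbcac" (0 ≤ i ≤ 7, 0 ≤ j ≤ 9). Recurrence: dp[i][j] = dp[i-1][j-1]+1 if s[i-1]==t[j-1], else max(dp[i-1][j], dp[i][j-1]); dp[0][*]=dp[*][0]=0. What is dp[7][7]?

   ''  a  b  c  a  c  b  c  a  c
''  0  0  0  0  0  0  0  0  0  0
 c  0  0  0  1  1  1  1  1  1  1
 b  0  0  1  1  1  1  2  2  2  2
 c  0  0  1  2  2  2  2  3  3  3
 b  0  0  1  2  2  2  3  3  3  3
 c  0  0  1  2  2  3  3  4  4  4
 c  0  0  1  2  2  3  3  4  4  5
 c  0  0  1  2  2  3  3  4  4  5

4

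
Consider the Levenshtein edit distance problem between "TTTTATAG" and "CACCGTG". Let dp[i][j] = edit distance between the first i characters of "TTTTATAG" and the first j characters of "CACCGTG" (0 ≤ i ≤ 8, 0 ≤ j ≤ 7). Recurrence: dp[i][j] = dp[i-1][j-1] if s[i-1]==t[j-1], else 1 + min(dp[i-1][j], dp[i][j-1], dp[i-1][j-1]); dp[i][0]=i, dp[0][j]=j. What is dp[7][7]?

6

   ''  C  A  C  C  G  T  G
''  0  1  2  3  4  5  6  7
 T  1  1  2  3  4  5  5  6
 T  2  2  2  3  4  5  5  6
 T  3  3  3  3  4  5  5  6
 T  4  4  4  4  4  5  5  6
 A  5  5  4  5  5  5  6  6
 T  6  6  5  5  6  6  5  6
 A  7  7  6  6  6  7  6  6
 G  8  8  7  7  7  6  7  6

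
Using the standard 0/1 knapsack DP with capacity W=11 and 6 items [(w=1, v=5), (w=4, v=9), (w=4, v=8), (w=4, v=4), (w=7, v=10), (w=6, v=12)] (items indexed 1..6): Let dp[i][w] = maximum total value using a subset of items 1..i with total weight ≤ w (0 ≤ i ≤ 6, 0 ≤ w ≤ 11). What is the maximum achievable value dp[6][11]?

i\w   0   1   2   3   4   5   6   7   8   9  10  11
  0   0   0   0   0   0   0   0   0   0   0   0   0
  1   0   5   5   5   5   5   5   5   5   5   5   5
  2   0   5   5   5   9  14  14  14  14  14  14  14
  3   0   5   5   5   9  14  14  14  17  22  22  22
  4   0   5   5   5   9  14  14  14  17  22  22  22
  5   0   5   5   5   9  14  14  14  17  22  22  22
  6   0   5   5   5   9  14  14  17  17  22  22  26

26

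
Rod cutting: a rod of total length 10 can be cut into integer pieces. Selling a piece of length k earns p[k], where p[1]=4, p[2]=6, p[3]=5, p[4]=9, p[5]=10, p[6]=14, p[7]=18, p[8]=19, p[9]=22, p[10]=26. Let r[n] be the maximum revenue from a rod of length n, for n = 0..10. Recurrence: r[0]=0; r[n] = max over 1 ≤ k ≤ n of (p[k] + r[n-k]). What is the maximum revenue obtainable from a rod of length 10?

   n    0    1    2    3    4    5    6    7    8    9   10
r[n]    0    4    8   12   16   20   24   28   32   36   40

40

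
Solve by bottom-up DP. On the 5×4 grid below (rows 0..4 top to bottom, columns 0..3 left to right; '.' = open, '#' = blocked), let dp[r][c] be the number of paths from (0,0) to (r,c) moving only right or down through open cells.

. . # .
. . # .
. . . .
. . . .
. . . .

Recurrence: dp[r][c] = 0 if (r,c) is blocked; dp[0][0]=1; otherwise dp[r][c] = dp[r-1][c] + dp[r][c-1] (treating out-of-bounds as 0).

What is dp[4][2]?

r\c   0   1   2   3
  0   1   1   0   0
  1   1   2   0   0
  2   1   3   3   3
  3   1   4   7  10
  4   1   5  12  22

12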